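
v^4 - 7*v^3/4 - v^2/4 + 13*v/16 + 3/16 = (v - 3/2)*(v - 1)*(v + 1/4)*(v + 1/2)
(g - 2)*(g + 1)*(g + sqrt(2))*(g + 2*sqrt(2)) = g^4 - g^3 + 3*sqrt(2)*g^3 - 3*sqrt(2)*g^2 + 2*g^2 - 6*sqrt(2)*g - 4*g - 8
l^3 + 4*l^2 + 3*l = l*(l + 1)*(l + 3)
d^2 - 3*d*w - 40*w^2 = (d - 8*w)*(d + 5*w)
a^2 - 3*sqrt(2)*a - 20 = (a - 5*sqrt(2))*(a + 2*sqrt(2))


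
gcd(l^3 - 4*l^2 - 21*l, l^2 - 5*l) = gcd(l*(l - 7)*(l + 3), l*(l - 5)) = l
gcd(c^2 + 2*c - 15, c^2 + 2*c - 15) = c^2 + 2*c - 15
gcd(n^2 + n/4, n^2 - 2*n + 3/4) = 1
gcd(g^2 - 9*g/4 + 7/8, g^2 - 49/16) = g - 7/4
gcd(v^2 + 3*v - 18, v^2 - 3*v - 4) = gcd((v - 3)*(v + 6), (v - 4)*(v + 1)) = 1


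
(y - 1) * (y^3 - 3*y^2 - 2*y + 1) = y^4 - 4*y^3 + y^2 + 3*y - 1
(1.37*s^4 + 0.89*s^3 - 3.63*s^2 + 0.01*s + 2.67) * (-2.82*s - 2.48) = -3.8634*s^5 - 5.9074*s^4 + 8.0294*s^3 + 8.9742*s^2 - 7.5542*s - 6.6216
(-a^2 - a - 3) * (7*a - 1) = -7*a^3 - 6*a^2 - 20*a + 3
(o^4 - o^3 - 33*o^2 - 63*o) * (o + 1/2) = o^5 - o^4/2 - 67*o^3/2 - 159*o^2/2 - 63*o/2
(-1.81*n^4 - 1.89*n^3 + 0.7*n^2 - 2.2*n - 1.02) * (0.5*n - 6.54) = -0.905*n^5 + 10.8924*n^4 + 12.7106*n^3 - 5.678*n^2 + 13.878*n + 6.6708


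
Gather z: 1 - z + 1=2 - z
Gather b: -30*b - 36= -30*b - 36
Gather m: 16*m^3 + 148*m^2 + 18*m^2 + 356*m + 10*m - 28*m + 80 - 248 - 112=16*m^3 + 166*m^2 + 338*m - 280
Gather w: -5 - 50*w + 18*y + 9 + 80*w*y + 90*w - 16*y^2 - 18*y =w*(80*y + 40) - 16*y^2 + 4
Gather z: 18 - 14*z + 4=22 - 14*z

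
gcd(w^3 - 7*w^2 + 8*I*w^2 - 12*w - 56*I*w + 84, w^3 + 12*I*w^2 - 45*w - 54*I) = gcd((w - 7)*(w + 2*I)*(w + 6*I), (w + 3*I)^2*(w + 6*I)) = w + 6*I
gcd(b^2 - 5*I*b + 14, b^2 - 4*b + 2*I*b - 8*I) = b + 2*I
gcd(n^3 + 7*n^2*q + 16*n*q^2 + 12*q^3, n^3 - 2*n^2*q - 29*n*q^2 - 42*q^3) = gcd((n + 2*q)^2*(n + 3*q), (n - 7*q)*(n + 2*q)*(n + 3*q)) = n^2 + 5*n*q + 6*q^2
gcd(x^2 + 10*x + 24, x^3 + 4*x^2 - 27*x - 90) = x + 6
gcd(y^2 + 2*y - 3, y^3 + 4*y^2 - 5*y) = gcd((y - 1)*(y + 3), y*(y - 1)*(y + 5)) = y - 1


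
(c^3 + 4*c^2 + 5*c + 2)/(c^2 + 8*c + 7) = (c^2 + 3*c + 2)/(c + 7)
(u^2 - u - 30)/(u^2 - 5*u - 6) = (u + 5)/(u + 1)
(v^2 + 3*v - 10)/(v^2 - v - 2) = (v + 5)/(v + 1)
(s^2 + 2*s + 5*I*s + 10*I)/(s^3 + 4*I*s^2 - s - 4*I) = (s^2 + s*(2 + 5*I) + 10*I)/(s^3 + 4*I*s^2 - s - 4*I)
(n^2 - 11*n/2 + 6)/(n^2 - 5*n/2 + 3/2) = (n - 4)/(n - 1)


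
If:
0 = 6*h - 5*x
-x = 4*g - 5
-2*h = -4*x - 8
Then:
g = 59/28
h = -20/7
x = -24/7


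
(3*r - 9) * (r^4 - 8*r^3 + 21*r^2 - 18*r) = 3*r^5 - 33*r^4 + 135*r^3 - 243*r^2 + 162*r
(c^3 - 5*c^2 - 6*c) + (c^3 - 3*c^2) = 2*c^3 - 8*c^2 - 6*c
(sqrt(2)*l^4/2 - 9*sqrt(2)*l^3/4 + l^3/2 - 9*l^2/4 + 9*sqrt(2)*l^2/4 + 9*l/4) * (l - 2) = sqrt(2)*l^5/2 - 13*sqrt(2)*l^4/4 + l^4/2 - 13*l^3/4 + 27*sqrt(2)*l^3/4 - 9*sqrt(2)*l^2/2 + 27*l^2/4 - 9*l/2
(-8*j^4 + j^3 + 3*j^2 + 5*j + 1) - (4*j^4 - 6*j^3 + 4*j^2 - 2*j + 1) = -12*j^4 + 7*j^3 - j^2 + 7*j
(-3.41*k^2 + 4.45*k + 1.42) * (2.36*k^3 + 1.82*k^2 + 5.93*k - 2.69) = -8.0476*k^5 + 4.2958*k^4 - 8.7711*k^3 + 38.1458*k^2 - 3.5499*k - 3.8198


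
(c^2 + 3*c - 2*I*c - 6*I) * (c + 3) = c^3 + 6*c^2 - 2*I*c^2 + 9*c - 12*I*c - 18*I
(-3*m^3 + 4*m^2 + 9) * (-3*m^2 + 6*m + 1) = 9*m^5 - 30*m^4 + 21*m^3 - 23*m^2 + 54*m + 9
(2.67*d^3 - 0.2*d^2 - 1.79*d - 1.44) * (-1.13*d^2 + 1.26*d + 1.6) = -3.0171*d^5 + 3.5902*d^4 + 6.0427*d^3 - 0.9482*d^2 - 4.6784*d - 2.304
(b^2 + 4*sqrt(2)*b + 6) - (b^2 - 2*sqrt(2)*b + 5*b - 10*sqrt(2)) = -5*b + 6*sqrt(2)*b + 6 + 10*sqrt(2)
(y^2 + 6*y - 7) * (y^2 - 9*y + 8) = y^4 - 3*y^3 - 53*y^2 + 111*y - 56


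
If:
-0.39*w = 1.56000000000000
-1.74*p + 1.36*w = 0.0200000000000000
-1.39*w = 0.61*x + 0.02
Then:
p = -3.14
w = -4.00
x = 9.08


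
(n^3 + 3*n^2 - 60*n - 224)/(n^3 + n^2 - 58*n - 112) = (n + 4)/(n + 2)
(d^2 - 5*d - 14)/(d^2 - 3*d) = (d^2 - 5*d - 14)/(d*(d - 3))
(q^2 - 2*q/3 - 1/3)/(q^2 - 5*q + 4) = (q + 1/3)/(q - 4)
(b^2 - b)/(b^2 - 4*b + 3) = b/(b - 3)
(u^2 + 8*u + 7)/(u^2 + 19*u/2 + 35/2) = 2*(u + 1)/(2*u + 5)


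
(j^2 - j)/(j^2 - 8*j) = (j - 1)/(j - 8)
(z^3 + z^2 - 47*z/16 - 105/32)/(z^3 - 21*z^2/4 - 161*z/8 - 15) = (z - 7/4)/(z - 8)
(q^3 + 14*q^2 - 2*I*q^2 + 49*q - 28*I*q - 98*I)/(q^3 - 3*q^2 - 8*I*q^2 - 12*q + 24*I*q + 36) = (q^2 + 14*q + 49)/(q^2 + q*(-3 - 6*I) + 18*I)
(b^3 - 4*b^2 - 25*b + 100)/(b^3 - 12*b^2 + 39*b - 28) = (b^2 - 25)/(b^2 - 8*b + 7)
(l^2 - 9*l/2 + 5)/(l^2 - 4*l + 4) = (l - 5/2)/(l - 2)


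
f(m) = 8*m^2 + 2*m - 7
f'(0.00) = 2.00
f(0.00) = -7.00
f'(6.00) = 98.00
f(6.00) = 293.00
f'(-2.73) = -41.68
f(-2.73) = 47.16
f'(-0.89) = -12.24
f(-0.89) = -2.44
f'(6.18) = 100.88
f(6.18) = 310.90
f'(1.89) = 32.24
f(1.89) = 25.36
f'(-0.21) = -1.36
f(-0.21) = -7.07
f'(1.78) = 30.48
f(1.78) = 21.91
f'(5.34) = 87.44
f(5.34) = 231.80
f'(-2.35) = -35.60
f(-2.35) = 32.48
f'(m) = 16*m + 2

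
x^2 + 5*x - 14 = (x - 2)*(x + 7)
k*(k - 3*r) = k^2 - 3*k*r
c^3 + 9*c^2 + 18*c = c*(c + 3)*(c + 6)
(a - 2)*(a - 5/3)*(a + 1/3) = a^3 - 10*a^2/3 + 19*a/9 + 10/9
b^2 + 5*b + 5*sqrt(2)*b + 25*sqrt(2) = (b + 5)*(b + 5*sqrt(2))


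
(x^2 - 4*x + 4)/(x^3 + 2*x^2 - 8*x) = (x - 2)/(x*(x + 4))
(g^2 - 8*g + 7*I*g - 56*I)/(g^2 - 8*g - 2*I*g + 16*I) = (g + 7*I)/(g - 2*I)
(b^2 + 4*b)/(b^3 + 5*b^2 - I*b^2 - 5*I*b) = (b + 4)/(b^2 + b*(5 - I) - 5*I)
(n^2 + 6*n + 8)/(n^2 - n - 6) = (n + 4)/(n - 3)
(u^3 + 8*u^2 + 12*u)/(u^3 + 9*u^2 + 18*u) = (u + 2)/(u + 3)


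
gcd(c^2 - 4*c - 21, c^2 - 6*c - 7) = c - 7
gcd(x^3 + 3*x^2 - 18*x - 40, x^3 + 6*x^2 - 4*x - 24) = x + 2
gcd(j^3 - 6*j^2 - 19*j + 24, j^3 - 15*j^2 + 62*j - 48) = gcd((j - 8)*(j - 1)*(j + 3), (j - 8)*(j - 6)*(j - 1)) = j^2 - 9*j + 8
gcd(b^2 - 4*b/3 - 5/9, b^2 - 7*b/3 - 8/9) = b + 1/3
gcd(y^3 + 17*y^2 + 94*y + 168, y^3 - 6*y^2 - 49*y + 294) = y + 7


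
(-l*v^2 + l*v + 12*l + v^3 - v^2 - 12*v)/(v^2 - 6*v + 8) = (-l*v - 3*l + v^2 + 3*v)/(v - 2)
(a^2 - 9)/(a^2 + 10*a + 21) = (a - 3)/(a + 7)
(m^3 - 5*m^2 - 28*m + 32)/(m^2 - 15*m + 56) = (m^2 + 3*m - 4)/(m - 7)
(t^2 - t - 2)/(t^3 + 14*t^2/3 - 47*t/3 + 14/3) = 3*(t + 1)/(3*t^2 + 20*t - 7)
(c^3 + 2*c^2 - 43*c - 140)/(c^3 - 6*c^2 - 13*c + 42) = (c^2 + 9*c + 20)/(c^2 + c - 6)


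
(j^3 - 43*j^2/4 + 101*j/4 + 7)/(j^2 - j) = (4*j^3 - 43*j^2 + 101*j + 28)/(4*j*(j - 1))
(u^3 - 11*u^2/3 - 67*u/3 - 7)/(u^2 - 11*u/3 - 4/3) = (u^2 - 4*u - 21)/(u - 4)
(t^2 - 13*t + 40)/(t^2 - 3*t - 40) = (t - 5)/(t + 5)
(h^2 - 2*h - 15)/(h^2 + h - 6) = (h - 5)/(h - 2)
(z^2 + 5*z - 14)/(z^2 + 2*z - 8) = (z + 7)/(z + 4)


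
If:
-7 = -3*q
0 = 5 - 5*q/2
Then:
No Solution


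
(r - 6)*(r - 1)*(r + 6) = r^3 - r^2 - 36*r + 36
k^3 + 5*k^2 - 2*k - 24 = (k - 2)*(k + 3)*(k + 4)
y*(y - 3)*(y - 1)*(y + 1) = y^4 - 3*y^3 - y^2 + 3*y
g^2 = g^2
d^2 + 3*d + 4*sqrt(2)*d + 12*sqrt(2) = (d + 3)*(d + 4*sqrt(2))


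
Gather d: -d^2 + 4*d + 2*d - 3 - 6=-d^2 + 6*d - 9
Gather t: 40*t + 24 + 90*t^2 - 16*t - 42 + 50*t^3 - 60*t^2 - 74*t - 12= 50*t^3 + 30*t^2 - 50*t - 30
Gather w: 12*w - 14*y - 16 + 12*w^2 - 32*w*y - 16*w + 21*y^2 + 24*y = 12*w^2 + w*(-32*y - 4) + 21*y^2 + 10*y - 16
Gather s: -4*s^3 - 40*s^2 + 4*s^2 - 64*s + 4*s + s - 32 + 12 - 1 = -4*s^3 - 36*s^2 - 59*s - 21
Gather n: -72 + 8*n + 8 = 8*n - 64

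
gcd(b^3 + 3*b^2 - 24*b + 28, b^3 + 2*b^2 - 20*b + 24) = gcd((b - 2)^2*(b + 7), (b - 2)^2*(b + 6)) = b^2 - 4*b + 4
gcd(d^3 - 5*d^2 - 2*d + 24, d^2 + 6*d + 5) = 1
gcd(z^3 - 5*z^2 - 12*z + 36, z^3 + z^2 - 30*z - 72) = z^2 - 3*z - 18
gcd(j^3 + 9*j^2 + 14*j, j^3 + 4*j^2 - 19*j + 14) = j + 7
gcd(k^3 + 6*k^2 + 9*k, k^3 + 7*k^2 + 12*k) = k^2 + 3*k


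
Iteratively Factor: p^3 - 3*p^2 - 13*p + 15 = (p - 5)*(p^2 + 2*p - 3) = (p - 5)*(p + 3)*(p - 1)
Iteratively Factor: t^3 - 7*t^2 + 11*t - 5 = (t - 5)*(t^2 - 2*t + 1) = (t - 5)*(t - 1)*(t - 1)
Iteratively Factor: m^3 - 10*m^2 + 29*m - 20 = (m - 4)*(m^2 - 6*m + 5) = (m - 5)*(m - 4)*(m - 1)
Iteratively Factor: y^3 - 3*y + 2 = (y + 2)*(y^2 - 2*y + 1) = (y - 1)*(y + 2)*(y - 1)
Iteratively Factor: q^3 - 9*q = (q + 3)*(q^2 - 3*q) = (q - 3)*(q + 3)*(q)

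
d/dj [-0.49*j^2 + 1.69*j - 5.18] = 1.69 - 0.98*j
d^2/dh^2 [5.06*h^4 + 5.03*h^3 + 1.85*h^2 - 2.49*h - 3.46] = 60.72*h^2 + 30.18*h + 3.7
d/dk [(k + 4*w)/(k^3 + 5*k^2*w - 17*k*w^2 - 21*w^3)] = (k^3 + 5*k^2*w - 17*k*w^2 - 21*w^3 - (k + 4*w)*(3*k^2 + 10*k*w - 17*w^2))/(k^3 + 5*k^2*w - 17*k*w^2 - 21*w^3)^2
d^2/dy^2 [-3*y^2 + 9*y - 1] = -6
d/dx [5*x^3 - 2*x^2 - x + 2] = 15*x^2 - 4*x - 1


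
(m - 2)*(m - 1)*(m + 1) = m^3 - 2*m^2 - m + 2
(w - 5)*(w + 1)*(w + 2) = w^3 - 2*w^2 - 13*w - 10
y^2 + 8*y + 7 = (y + 1)*(y + 7)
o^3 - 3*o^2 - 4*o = o*(o - 4)*(o + 1)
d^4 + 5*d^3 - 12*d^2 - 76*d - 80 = (d - 4)*(d + 2)^2*(d + 5)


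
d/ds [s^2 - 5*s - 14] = 2*s - 5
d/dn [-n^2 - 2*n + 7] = -2*n - 2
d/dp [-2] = 0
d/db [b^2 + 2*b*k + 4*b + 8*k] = 2*b + 2*k + 4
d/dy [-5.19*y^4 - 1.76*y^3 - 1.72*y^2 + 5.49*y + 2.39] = -20.76*y^3 - 5.28*y^2 - 3.44*y + 5.49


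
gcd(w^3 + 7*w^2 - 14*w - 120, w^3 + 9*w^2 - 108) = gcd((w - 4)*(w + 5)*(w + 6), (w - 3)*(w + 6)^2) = w + 6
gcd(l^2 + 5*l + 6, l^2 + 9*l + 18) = l + 3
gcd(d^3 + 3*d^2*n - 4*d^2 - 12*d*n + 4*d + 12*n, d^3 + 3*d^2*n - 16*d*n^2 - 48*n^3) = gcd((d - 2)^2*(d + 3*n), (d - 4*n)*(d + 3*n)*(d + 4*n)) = d + 3*n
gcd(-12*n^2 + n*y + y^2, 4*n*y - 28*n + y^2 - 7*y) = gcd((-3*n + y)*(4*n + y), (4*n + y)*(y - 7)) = 4*n + y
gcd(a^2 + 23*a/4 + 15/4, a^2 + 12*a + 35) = a + 5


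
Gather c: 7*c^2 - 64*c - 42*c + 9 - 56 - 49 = 7*c^2 - 106*c - 96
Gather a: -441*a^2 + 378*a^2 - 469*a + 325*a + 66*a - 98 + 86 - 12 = -63*a^2 - 78*a - 24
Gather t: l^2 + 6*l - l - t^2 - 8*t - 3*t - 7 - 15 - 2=l^2 + 5*l - t^2 - 11*t - 24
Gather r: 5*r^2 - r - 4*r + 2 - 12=5*r^2 - 5*r - 10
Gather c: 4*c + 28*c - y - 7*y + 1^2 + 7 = 32*c - 8*y + 8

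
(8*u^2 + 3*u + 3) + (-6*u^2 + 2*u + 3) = 2*u^2 + 5*u + 6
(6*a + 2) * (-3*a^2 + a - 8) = -18*a^3 - 46*a - 16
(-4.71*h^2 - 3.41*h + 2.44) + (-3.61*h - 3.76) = -4.71*h^2 - 7.02*h - 1.32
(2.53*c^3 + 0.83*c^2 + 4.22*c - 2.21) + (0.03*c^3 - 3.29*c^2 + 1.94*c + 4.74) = 2.56*c^3 - 2.46*c^2 + 6.16*c + 2.53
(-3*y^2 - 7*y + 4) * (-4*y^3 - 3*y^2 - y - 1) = 12*y^5 + 37*y^4 + 8*y^3 - 2*y^2 + 3*y - 4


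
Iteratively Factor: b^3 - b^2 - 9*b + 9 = (b + 3)*(b^2 - 4*b + 3) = (b - 1)*(b + 3)*(b - 3)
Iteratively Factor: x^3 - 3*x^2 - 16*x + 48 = (x + 4)*(x^2 - 7*x + 12) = (x - 3)*(x + 4)*(x - 4)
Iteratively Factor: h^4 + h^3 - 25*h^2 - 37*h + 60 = (h - 1)*(h^3 + 2*h^2 - 23*h - 60) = (h - 5)*(h - 1)*(h^2 + 7*h + 12) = (h - 5)*(h - 1)*(h + 3)*(h + 4)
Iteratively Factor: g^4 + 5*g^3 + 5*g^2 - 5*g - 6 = (g + 1)*(g^3 + 4*g^2 + g - 6) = (g + 1)*(g + 2)*(g^2 + 2*g - 3) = (g + 1)*(g + 2)*(g + 3)*(g - 1)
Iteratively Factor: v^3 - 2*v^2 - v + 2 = (v - 2)*(v^2 - 1) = (v - 2)*(v - 1)*(v + 1)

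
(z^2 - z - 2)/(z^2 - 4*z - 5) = (z - 2)/(z - 5)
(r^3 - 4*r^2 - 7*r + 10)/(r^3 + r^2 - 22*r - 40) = (r - 1)/(r + 4)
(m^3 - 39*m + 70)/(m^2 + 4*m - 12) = (m^2 + 2*m - 35)/(m + 6)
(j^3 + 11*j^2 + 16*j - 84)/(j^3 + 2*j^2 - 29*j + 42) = (j + 6)/(j - 3)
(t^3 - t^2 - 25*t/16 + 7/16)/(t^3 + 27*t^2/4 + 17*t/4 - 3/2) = (t - 7/4)/(t + 6)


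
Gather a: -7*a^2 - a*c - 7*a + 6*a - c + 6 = -7*a^2 + a*(-c - 1) - c + 6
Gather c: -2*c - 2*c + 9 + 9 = 18 - 4*c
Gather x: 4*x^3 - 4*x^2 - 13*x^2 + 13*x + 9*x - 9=4*x^3 - 17*x^2 + 22*x - 9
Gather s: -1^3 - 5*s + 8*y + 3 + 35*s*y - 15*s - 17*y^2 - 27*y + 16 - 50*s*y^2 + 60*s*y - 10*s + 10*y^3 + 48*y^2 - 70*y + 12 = s*(-50*y^2 + 95*y - 30) + 10*y^3 + 31*y^2 - 89*y + 30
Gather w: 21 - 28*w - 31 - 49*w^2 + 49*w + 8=-49*w^2 + 21*w - 2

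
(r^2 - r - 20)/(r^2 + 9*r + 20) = (r - 5)/(r + 5)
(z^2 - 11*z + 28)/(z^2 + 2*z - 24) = (z - 7)/(z + 6)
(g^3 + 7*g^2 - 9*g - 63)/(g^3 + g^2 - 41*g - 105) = (g^2 + 4*g - 21)/(g^2 - 2*g - 35)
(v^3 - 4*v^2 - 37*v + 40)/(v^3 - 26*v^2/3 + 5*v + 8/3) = 3*(v + 5)/(3*v + 1)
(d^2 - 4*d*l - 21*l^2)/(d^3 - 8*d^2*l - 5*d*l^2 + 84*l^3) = 1/(d - 4*l)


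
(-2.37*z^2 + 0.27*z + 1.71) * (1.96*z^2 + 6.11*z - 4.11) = -4.6452*z^4 - 13.9515*z^3 + 14.742*z^2 + 9.3384*z - 7.0281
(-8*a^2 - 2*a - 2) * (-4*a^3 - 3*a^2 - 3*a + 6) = 32*a^5 + 32*a^4 + 38*a^3 - 36*a^2 - 6*a - 12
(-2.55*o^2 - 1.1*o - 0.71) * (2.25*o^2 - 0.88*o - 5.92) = -5.7375*o^4 - 0.231*o^3 + 14.4665*o^2 + 7.1368*o + 4.2032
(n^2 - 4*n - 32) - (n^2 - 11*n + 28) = 7*n - 60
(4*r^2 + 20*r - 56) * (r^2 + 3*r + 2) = 4*r^4 + 32*r^3 + 12*r^2 - 128*r - 112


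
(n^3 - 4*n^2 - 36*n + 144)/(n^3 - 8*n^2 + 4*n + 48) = (n + 6)/(n + 2)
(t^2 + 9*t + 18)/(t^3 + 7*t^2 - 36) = 1/(t - 2)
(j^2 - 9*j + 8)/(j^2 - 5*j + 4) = (j - 8)/(j - 4)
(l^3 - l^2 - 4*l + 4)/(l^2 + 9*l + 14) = (l^2 - 3*l + 2)/(l + 7)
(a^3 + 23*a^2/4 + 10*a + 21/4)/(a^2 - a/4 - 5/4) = (4*a^2 + 19*a + 21)/(4*a - 5)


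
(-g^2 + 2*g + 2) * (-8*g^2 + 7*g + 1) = 8*g^4 - 23*g^3 - 3*g^2 + 16*g + 2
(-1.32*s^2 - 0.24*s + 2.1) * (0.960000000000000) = -1.2672*s^2 - 0.2304*s + 2.016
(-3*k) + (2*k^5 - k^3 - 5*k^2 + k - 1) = 2*k^5 - k^3 - 5*k^2 - 2*k - 1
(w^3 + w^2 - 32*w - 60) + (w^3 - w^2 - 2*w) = 2*w^3 - 34*w - 60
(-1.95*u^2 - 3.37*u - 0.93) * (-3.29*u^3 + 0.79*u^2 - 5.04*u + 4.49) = 6.4155*u^5 + 9.5468*u^4 + 10.2254*u^3 + 7.4946*u^2 - 10.4441*u - 4.1757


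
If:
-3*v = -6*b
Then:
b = v/2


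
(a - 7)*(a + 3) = a^2 - 4*a - 21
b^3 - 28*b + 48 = (b - 4)*(b - 2)*(b + 6)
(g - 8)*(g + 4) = g^2 - 4*g - 32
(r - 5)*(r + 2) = r^2 - 3*r - 10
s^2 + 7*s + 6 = (s + 1)*(s + 6)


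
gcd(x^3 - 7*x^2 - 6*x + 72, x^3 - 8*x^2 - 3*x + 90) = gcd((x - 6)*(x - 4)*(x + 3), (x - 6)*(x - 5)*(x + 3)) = x^2 - 3*x - 18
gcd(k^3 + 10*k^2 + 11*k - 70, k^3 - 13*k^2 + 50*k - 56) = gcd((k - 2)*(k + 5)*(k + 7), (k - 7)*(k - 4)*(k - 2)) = k - 2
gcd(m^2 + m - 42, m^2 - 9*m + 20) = 1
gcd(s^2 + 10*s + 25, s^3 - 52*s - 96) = 1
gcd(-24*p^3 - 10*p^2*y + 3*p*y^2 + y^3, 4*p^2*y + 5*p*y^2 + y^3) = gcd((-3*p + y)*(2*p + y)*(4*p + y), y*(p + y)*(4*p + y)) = 4*p + y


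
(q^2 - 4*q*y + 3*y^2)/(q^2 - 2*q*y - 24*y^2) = (-q^2 + 4*q*y - 3*y^2)/(-q^2 + 2*q*y + 24*y^2)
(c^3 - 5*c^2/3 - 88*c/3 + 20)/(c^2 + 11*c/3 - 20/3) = (3*c^2 - 20*c + 12)/(3*c - 4)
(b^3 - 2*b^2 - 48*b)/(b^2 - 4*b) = (b^2 - 2*b - 48)/(b - 4)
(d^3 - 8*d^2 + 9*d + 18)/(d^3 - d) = (d^2 - 9*d + 18)/(d*(d - 1))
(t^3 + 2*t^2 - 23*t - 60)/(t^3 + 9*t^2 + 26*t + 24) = (t - 5)/(t + 2)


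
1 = 1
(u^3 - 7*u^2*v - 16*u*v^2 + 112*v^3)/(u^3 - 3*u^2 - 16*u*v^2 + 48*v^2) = (u - 7*v)/(u - 3)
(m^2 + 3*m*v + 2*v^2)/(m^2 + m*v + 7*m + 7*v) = (m + 2*v)/(m + 7)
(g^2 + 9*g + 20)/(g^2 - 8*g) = (g^2 + 9*g + 20)/(g*(g - 8))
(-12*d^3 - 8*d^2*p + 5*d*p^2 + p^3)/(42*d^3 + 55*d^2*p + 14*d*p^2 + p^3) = (-2*d + p)/(7*d + p)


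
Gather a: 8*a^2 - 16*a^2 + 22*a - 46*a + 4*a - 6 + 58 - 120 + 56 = -8*a^2 - 20*a - 12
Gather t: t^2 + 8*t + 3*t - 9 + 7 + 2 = t^2 + 11*t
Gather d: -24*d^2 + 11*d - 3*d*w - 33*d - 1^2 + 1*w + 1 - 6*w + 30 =-24*d^2 + d*(-3*w - 22) - 5*w + 30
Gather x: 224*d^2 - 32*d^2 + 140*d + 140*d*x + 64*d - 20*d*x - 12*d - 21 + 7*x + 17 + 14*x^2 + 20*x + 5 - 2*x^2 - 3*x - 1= 192*d^2 + 192*d + 12*x^2 + x*(120*d + 24)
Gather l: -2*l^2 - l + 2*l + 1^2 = -2*l^2 + l + 1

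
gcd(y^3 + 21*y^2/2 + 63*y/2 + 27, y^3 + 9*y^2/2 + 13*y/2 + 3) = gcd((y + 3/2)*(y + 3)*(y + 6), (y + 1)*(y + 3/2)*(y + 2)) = y + 3/2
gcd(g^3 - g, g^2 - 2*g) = g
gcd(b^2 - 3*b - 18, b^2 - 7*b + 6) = b - 6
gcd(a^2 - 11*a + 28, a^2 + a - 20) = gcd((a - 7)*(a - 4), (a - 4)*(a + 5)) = a - 4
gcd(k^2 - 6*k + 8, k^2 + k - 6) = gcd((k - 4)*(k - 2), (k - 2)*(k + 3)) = k - 2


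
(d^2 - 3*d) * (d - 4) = d^3 - 7*d^2 + 12*d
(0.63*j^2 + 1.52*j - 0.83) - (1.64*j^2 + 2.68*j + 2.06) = -1.01*j^2 - 1.16*j - 2.89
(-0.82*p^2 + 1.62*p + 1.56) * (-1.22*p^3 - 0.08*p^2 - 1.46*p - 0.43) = 1.0004*p^5 - 1.9108*p^4 - 0.8356*p^3 - 2.1374*p^2 - 2.9742*p - 0.6708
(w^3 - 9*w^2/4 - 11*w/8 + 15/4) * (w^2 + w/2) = w^5 - 7*w^4/4 - 5*w^3/2 + 49*w^2/16 + 15*w/8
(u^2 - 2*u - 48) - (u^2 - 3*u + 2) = u - 50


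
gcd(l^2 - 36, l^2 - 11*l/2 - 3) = l - 6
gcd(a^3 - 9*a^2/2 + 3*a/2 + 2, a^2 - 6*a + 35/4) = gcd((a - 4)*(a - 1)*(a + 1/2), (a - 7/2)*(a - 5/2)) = 1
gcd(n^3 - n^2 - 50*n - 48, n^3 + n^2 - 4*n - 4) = n + 1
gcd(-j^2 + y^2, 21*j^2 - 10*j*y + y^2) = 1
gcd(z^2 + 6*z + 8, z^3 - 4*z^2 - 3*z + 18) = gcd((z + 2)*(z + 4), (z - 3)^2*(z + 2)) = z + 2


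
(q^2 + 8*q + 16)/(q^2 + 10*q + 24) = (q + 4)/(q + 6)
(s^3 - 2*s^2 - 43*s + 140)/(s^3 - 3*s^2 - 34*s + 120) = (s + 7)/(s + 6)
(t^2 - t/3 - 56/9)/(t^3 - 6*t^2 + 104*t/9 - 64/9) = (3*t + 7)/(3*t^2 - 10*t + 8)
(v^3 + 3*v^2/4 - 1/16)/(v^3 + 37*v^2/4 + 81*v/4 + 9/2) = (16*v^3 + 12*v^2 - 1)/(4*(4*v^3 + 37*v^2 + 81*v + 18))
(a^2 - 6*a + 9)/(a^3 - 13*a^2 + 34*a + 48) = (a^2 - 6*a + 9)/(a^3 - 13*a^2 + 34*a + 48)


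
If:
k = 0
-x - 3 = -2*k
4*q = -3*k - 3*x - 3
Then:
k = 0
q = 3/2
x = -3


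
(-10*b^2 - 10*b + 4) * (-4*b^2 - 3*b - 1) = 40*b^4 + 70*b^3 + 24*b^2 - 2*b - 4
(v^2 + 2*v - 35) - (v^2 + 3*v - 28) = -v - 7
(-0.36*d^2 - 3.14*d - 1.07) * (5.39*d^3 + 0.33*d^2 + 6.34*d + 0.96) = -1.9404*d^5 - 17.0434*d^4 - 9.0859*d^3 - 20.6063*d^2 - 9.7982*d - 1.0272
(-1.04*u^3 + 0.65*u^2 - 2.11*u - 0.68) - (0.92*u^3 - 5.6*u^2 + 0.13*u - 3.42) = -1.96*u^3 + 6.25*u^2 - 2.24*u + 2.74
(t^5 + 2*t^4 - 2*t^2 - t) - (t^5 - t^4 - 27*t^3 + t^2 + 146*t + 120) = 3*t^4 + 27*t^3 - 3*t^2 - 147*t - 120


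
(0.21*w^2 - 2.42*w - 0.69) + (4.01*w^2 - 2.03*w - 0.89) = 4.22*w^2 - 4.45*w - 1.58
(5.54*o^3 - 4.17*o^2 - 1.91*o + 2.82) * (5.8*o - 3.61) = 32.132*o^4 - 44.1854*o^3 + 3.9757*o^2 + 23.2511*o - 10.1802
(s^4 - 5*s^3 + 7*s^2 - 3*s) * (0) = 0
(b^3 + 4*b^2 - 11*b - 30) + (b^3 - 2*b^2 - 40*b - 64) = 2*b^3 + 2*b^2 - 51*b - 94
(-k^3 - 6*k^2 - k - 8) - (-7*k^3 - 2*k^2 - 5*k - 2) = 6*k^3 - 4*k^2 + 4*k - 6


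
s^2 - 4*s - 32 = (s - 8)*(s + 4)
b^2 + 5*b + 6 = (b + 2)*(b + 3)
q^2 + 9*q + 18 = (q + 3)*(q + 6)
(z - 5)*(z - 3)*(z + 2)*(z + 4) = z^4 - 2*z^3 - 25*z^2 + 26*z + 120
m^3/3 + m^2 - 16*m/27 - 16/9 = (m/3 + 1)*(m - 4/3)*(m + 4/3)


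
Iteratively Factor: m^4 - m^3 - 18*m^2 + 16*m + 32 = (m + 4)*(m^3 - 5*m^2 + 2*m + 8) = (m + 1)*(m + 4)*(m^2 - 6*m + 8) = (m - 2)*(m + 1)*(m + 4)*(m - 4)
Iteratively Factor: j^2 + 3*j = (j + 3)*(j)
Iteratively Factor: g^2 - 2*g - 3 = (g - 3)*(g + 1)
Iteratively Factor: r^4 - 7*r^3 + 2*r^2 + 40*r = (r - 4)*(r^3 - 3*r^2 - 10*r) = r*(r - 4)*(r^2 - 3*r - 10) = r*(r - 4)*(r + 2)*(r - 5)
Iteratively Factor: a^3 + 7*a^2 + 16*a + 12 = (a + 2)*(a^2 + 5*a + 6) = (a + 2)*(a + 3)*(a + 2)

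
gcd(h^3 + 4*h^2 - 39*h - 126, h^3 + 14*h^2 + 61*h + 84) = h^2 + 10*h + 21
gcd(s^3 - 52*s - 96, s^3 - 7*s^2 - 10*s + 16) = s^2 - 6*s - 16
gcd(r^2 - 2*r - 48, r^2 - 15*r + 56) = r - 8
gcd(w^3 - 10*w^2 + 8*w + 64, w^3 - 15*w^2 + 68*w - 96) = w^2 - 12*w + 32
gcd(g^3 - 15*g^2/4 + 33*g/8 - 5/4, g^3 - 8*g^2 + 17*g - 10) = g - 2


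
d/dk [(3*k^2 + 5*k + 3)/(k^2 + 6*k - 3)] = (13*k^2 - 24*k - 33)/(k^4 + 12*k^3 + 30*k^2 - 36*k + 9)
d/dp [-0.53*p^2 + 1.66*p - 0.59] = 1.66 - 1.06*p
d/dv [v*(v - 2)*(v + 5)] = 3*v^2 + 6*v - 10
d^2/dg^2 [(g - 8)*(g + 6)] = 2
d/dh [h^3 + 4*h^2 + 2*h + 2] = 3*h^2 + 8*h + 2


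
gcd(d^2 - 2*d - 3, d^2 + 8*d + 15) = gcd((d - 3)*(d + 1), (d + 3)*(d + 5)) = 1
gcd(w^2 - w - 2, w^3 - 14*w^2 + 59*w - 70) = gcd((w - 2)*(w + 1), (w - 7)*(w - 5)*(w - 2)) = w - 2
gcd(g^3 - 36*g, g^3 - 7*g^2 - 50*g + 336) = g - 6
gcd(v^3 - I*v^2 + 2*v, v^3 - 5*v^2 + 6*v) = v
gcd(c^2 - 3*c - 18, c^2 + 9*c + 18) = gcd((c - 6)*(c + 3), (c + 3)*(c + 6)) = c + 3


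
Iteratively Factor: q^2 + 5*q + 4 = (q + 1)*(q + 4)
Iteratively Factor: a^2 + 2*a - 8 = (a + 4)*(a - 2)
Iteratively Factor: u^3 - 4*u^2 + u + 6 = (u - 3)*(u^2 - u - 2) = (u - 3)*(u - 2)*(u + 1)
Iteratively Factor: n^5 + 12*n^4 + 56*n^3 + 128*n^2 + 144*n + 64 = (n + 2)*(n^4 + 10*n^3 + 36*n^2 + 56*n + 32) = (n + 2)^2*(n^3 + 8*n^2 + 20*n + 16) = (n + 2)^3*(n^2 + 6*n + 8) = (n + 2)^4*(n + 4)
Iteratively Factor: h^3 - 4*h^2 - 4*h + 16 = (h + 2)*(h^2 - 6*h + 8) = (h - 4)*(h + 2)*(h - 2)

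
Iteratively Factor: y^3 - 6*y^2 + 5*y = (y - 5)*(y^2 - y) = y*(y - 5)*(y - 1)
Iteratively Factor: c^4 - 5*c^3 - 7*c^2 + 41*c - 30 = (c + 3)*(c^3 - 8*c^2 + 17*c - 10) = (c - 2)*(c + 3)*(c^2 - 6*c + 5) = (c - 5)*(c - 2)*(c + 3)*(c - 1)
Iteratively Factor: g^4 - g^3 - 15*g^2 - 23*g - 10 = (g + 2)*(g^3 - 3*g^2 - 9*g - 5) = (g + 1)*(g + 2)*(g^2 - 4*g - 5) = (g - 5)*(g + 1)*(g + 2)*(g + 1)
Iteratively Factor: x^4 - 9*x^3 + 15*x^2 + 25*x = (x - 5)*(x^3 - 4*x^2 - 5*x) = (x - 5)*(x + 1)*(x^2 - 5*x) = x*(x - 5)*(x + 1)*(x - 5)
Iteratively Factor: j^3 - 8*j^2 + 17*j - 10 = (j - 5)*(j^2 - 3*j + 2) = (j - 5)*(j - 1)*(j - 2)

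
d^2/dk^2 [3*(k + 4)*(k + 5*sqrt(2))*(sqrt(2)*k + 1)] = 18*sqrt(2)*k + 24*sqrt(2) + 66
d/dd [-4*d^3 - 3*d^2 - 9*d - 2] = -12*d^2 - 6*d - 9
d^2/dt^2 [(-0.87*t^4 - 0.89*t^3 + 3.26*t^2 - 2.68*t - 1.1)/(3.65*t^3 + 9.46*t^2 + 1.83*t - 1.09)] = (-2.8421709430404e-14*t^8 + 4.23126600000001*t^6 - 289.692636*t^5 - 867.88047*t^4 - 979.426562*t^3 - 562.738902000001*t^2 - 312.667746*t - 32.99784)/(48.627125*t^9 + 378.09255*t^8 + 1053.073545*t^7 + 1182.154381*t^6 + 302.159679*t^5 - 241.27968*t^4 - 94.08099*t^3 + 22.767375*t^2 + 6.522669*t - 1.295029)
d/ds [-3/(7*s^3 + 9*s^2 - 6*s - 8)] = 9*(7*s^2 + 6*s - 2)/(7*s^3 + 9*s^2 - 6*s - 8)^2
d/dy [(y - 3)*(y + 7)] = 2*y + 4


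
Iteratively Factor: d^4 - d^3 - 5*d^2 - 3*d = (d - 3)*(d^3 + 2*d^2 + d) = (d - 3)*(d + 1)*(d^2 + d) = (d - 3)*(d + 1)^2*(d)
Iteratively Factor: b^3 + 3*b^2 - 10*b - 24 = (b - 3)*(b^2 + 6*b + 8) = (b - 3)*(b + 2)*(b + 4)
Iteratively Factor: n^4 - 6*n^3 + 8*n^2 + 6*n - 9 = (n + 1)*(n^3 - 7*n^2 + 15*n - 9) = (n - 3)*(n + 1)*(n^2 - 4*n + 3) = (n - 3)^2*(n + 1)*(n - 1)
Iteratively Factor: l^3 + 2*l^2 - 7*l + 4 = (l + 4)*(l^2 - 2*l + 1) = (l - 1)*(l + 4)*(l - 1)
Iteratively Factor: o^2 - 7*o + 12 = (o - 3)*(o - 4)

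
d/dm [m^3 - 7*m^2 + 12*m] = 3*m^2 - 14*m + 12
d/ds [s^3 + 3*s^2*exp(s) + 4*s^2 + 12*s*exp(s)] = 3*s^2*exp(s) + 3*s^2 + 18*s*exp(s) + 8*s + 12*exp(s)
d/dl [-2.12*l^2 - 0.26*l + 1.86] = -4.24*l - 0.26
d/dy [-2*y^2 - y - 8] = -4*y - 1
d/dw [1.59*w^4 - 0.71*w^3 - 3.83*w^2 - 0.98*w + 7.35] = 6.36*w^3 - 2.13*w^2 - 7.66*w - 0.98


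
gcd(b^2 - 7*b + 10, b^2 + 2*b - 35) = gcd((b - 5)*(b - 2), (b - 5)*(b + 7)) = b - 5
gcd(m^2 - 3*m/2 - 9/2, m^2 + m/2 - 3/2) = m + 3/2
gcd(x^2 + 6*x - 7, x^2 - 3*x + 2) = x - 1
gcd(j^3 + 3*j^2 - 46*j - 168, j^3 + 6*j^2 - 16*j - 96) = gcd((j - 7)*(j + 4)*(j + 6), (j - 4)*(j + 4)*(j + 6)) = j^2 + 10*j + 24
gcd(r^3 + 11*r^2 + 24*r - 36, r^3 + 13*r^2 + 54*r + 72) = r + 6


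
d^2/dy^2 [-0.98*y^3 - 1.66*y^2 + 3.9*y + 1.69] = -5.88*y - 3.32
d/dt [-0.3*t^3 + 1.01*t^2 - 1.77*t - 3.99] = -0.9*t^2 + 2.02*t - 1.77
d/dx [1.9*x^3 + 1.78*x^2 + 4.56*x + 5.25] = 5.7*x^2 + 3.56*x + 4.56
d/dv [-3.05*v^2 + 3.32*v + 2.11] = 3.32 - 6.1*v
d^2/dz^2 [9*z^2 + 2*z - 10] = 18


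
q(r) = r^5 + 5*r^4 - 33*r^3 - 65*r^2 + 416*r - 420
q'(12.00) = 122840.00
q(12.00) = 290700.00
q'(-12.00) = 56840.00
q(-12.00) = -102900.00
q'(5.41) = 4265.07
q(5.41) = 3620.33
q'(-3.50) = -448.94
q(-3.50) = -1032.28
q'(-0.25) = 442.02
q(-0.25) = -527.53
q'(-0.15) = 433.21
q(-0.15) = -483.75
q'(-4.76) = -798.47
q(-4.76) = -190.64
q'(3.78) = 611.04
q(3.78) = 233.91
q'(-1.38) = 372.44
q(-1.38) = -1018.01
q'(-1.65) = 308.19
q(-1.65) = -1110.29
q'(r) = 5*r^4 + 20*r^3 - 99*r^2 - 130*r + 416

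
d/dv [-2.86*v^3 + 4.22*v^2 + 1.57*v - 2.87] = -8.58*v^2 + 8.44*v + 1.57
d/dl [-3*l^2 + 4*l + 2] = 4 - 6*l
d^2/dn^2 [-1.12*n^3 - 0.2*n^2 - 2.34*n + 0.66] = -6.72*n - 0.4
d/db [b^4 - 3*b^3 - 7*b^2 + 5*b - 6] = 4*b^3 - 9*b^2 - 14*b + 5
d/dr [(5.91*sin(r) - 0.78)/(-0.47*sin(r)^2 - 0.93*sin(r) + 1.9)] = (2.7777*sin(r)^2 - 0.7332*sin(r) + 10.5036)*cos(r)/(0.2209*sin(r)^4 + 0.8742*sin(r)^3 - 0.9211*sin(r)^2 - 3.534*sin(r) + 3.61)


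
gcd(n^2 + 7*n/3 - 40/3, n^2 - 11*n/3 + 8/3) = n - 8/3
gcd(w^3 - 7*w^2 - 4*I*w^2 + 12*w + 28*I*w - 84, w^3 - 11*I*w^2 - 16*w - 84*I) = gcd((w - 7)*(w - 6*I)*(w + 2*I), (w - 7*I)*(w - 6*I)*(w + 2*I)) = w^2 - 4*I*w + 12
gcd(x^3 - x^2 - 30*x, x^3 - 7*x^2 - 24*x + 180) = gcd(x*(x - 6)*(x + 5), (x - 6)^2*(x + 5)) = x^2 - x - 30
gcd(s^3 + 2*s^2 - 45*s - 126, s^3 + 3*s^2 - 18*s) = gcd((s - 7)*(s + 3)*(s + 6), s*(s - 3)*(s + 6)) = s + 6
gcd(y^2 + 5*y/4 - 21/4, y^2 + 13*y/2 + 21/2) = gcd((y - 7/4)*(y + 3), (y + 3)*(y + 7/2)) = y + 3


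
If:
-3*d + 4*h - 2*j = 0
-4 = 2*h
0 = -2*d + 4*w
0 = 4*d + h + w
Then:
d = 4/9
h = -2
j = -14/3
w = 2/9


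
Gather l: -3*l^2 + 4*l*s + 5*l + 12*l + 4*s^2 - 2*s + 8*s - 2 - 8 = -3*l^2 + l*(4*s + 17) + 4*s^2 + 6*s - 10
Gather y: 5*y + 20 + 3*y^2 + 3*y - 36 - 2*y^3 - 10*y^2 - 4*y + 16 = -2*y^3 - 7*y^2 + 4*y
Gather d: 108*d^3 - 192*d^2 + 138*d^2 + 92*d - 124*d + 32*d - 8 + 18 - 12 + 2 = 108*d^3 - 54*d^2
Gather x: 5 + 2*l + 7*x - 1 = 2*l + 7*x + 4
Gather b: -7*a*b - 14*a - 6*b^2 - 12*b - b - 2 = -14*a - 6*b^2 + b*(-7*a - 13) - 2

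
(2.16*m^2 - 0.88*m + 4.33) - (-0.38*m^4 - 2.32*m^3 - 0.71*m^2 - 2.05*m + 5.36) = 0.38*m^4 + 2.32*m^3 + 2.87*m^2 + 1.17*m - 1.03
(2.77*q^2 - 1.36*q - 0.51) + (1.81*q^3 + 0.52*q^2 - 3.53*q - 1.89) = 1.81*q^3 + 3.29*q^2 - 4.89*q - 2.4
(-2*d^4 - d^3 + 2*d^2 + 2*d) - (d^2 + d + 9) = -2*d^4 - d^3 + d^2 + d - 9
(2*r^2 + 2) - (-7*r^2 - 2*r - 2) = 9*r^2 + 2*r + 4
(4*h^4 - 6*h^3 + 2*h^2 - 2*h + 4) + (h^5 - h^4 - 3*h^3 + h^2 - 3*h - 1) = h^5 + 3*h^4 - 9*h^3 + 3*h^2 - 5*h + 3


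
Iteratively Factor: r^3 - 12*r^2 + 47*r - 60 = (r - 3)*(r^2 - 9*r + 20) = (r - 4)*(r - 3)*(r - 5)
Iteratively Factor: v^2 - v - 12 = (v - 4)*(v + 3)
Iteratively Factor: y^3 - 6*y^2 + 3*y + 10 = (y + 1)*(y^2 - 7*y + 10) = (y - 5)*(y + 1)*(y - 2)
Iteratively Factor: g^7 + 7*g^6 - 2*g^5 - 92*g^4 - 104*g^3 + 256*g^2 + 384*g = (g + 2)*(g^6 + 5*g^5 - 12*g^4 - 68*g^3 + 32*g^2 + 192*g) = (g - 2)*(g + 2)*(g^5 + 7*g^4 + 2*g^3 - 64*g^2 - 96*g) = (g - 2)*(g + 2)*(g + 4)*(g^4 + 3*g^3 - 10*g^2 - 24*g) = g*(g - 2)*(g + 2)*(g + 4)*(g^3 + 3*g^2 - 10*g - 24) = g*(g - 3)*(g - 2)*(g + 2)*(g + 4)*(g^2 + 6*g + 8) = g*(g - 3)*(g - 2)*(g + 2)*(g + 4)^2*(g + 2)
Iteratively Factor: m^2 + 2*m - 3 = (m + 3)*(m - 1)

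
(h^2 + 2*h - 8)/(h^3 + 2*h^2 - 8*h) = 1/h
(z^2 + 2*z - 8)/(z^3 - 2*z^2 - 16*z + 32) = 1/(z - 4)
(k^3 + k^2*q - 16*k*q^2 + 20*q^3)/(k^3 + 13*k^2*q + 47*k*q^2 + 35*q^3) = (k^2 - 4*k*q + 4*q^2)/(k^2 + 8*k*q + 7*q^2)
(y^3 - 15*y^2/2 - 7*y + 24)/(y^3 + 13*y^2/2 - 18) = (y - 8)/(y + 6)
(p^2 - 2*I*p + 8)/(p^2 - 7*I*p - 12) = (p + 2*I)/(p - 3*I)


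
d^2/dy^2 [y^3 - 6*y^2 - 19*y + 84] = 6*y - 12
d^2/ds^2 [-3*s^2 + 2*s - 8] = -6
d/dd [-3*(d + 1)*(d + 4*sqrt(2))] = -6*d - 12*sqrt(2) - 3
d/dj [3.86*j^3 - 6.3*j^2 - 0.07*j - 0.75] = 11.58*j^2 - 12.6*j - 0.07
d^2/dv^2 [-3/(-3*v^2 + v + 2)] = 6*(9*v^2 - 3*v - (6*v - 1)^2 - 6)/(-3*v^2 + v + 2)^3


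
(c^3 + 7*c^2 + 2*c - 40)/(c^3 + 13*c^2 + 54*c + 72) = (c^2 + 3*c - 10)/(c^2 + 9*c + 18)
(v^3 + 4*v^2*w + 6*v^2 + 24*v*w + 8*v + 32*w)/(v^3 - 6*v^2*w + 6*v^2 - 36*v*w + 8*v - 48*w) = (v + 4*w)/(v - 6*w)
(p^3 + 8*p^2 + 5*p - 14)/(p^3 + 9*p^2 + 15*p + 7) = (p^2 + p - 2)/(p^2 + 2*p + 1)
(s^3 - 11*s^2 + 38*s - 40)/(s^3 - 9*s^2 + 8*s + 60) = (s^2 - 6*s + 8)/(s^2 - 4*s - 12)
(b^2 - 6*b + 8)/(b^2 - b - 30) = (-b^2 + 6*b - 8)/(-b^2 + b + 30)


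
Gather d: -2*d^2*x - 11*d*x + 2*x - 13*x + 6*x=-2*d^2*x - 11*d*x - 5*x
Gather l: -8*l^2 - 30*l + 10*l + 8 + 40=-8*l^2 - 20*l + 48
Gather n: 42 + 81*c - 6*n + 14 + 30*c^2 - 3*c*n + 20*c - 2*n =30*c^2 + 101*c + n*(-3*c - 8) + 56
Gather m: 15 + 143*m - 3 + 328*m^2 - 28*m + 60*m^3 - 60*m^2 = 60*m^3 + 268*m^2 + 115*m + 12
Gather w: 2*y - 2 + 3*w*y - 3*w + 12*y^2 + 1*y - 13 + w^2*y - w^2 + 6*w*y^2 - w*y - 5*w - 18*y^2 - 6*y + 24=w^2*(y - 1) + w*(6*y^2 + 2*y - 8) - 6*y^2 - 3*y + 9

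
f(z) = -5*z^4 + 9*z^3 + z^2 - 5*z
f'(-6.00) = 5275.00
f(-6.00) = -8358.00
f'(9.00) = -12380.00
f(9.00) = -26208.00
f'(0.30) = -2.51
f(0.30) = -1.21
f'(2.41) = -123.31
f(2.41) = -48.93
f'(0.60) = 1.60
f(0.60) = -1.34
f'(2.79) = -223.60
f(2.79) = -113.67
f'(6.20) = -3721.28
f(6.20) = -5235.78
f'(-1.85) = 210.34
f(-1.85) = -102.88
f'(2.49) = -141.38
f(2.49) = -59.51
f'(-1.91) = 229.04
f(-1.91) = -116.06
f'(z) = -20*z^3 + 27*z^2 + 2*z - 5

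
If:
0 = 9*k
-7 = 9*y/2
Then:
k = 0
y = -14/9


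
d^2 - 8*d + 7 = (d - 7)*(d - 1)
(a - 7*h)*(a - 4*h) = a^2 - 11*a*h + 28*h^2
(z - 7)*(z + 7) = z^2 - 49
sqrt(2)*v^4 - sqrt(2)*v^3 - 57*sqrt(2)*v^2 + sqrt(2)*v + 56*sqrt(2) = (v - 8)*(v - 1)*(v + 7)*(sqrt(2)*v + sqrt(2))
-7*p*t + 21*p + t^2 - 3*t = (-7*p + t)*(t - 3)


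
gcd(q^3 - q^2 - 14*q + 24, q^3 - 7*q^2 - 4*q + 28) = q - 2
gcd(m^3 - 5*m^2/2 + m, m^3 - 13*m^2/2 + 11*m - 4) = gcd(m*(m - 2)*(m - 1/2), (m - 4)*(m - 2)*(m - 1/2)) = m^2 - 5*m/2 + 1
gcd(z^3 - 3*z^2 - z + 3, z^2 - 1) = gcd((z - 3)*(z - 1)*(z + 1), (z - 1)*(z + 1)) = z^2 - 1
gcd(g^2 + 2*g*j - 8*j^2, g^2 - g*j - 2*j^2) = g - 2*j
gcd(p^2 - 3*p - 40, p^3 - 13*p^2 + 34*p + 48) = p - 8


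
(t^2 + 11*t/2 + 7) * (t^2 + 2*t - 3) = t^4 + 15*t^3/2 + 15*t^2 - 5*t/2 - 21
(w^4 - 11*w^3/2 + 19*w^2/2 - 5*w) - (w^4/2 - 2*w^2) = w^4/2 - 11*w^3/2 + 23*w^2/2 - 5*w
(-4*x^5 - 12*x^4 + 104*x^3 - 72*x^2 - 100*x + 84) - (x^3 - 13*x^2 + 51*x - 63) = -4*x^5 - 12*x^4 + 103*x^3 - 59*x^2 - 151*x + 147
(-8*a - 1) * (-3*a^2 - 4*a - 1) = 24*a^3 + 35*a^2 + 12*a + 1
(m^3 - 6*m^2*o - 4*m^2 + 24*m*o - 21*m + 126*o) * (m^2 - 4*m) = m^5 - 6*m^4*o - 8*m^4 + 48*m^3*o - 5*m^3 + 30*m^2*o + 84*m^2 - 504*m*o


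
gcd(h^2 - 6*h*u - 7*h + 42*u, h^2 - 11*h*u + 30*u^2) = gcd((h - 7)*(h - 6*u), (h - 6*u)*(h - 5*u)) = -h + 6*u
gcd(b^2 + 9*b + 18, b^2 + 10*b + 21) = b + 3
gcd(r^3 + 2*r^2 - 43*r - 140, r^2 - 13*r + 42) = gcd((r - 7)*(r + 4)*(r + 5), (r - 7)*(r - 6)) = r - 7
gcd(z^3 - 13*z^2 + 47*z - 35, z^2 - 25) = z - 5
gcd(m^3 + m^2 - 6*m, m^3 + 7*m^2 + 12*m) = m^2 + 3*m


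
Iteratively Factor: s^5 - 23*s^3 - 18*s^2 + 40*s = (s - 1)*(s^4 + s^3 - 22*s^2 - 40*s) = (s - 5)*(s - 1)*(s^3 + 6*s^2 + 8*s) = (s - 5)*(s - 1)*(s + 4)*(s^2 + 2*s) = (s - 5)*(s - 1)*(s + 2)*(s + 4)*(s)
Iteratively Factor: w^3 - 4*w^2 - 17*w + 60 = (w + 4)*(w^2 - 8*w + 15) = (w - 5)*(w + 4)*(w - 3)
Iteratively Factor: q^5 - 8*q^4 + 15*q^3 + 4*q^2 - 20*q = (q - 2)*(q^4 - 6*q^3 + 3*q^2 + 10*q) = (q - 2)^2*(q^3 - 4*q^2 - 5*q) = (q - 2)^2*(q + 1)*(q^2 - 5*q) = q*(q - 2)^2*(q + 1)*(q - 5)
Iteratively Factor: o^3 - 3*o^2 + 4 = (o - 2)*(o^2 - o - 2) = (o - 2)^2*(o + 1)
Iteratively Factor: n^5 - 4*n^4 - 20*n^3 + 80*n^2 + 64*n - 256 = (n - 4)*(n^4 - 20*n^2 + 64) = (n - 4)^2*(n^3 + 4*n^2 - 4*n - 16) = (n - 4)^2*(n - 2)*(n^2 + 6*n + 8) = (n - 4)^2*(n - 2)*(n + 4)*(n + 2)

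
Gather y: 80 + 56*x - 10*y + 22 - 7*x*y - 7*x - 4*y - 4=49*x + y*(-7*x - 14) + 98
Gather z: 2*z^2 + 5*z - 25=2*z^2 + 5*z - 25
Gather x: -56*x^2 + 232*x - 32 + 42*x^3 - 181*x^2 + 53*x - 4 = 42*x^3 - 237*x^2 + 285*x - 36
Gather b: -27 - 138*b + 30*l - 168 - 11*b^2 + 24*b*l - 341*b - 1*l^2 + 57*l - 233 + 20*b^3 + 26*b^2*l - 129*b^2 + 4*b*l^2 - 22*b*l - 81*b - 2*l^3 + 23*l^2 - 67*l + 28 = 20*b^3 + b^2*(26*l - 140) + b*(4*l^2 + 2*l - 560) - 2*l^3 + 22*l^2 + 20*l - 400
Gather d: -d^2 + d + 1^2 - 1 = -d^2 + d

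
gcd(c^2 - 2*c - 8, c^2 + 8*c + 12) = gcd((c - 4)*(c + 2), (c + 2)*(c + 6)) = c + 2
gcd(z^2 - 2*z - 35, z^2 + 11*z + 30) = z + 5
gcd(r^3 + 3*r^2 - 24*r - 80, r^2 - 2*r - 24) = r + 4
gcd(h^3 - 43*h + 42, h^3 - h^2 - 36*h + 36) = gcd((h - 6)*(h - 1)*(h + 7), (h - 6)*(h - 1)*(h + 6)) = h^2 - 7*h + 6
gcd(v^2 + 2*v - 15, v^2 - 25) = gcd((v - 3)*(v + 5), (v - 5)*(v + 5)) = v + 5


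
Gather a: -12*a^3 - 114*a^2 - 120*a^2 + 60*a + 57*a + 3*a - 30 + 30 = -12*a^3 - 234*a^2 + 120*a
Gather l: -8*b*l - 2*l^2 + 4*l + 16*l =-2*l^2 + l*(20 - 8*b)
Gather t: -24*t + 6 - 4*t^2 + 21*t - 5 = -4*t^2 - 3*t + 1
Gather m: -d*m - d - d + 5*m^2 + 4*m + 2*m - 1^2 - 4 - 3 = -2*d + 5*m^2 + m*(6 - d) - 8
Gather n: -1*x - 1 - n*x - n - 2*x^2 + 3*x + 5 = n*(-x - 1) - 2*x^2 + 2*x + 4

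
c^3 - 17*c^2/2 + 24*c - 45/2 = (c - 3)^2*(c - 5/2)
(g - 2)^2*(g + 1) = g^3 - 3*g^2 + 4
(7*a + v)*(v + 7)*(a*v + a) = 7*a^2*v^2 + 56*a^2*v + 49*a^2 + a*v^3 + 8*a*v^2 + 7*a*v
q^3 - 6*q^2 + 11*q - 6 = (q - 3)*(q - 2)*(q - 1)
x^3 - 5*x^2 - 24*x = x*(x - 8)*(x + 3)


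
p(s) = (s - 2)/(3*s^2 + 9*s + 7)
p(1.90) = -0.00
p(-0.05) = -0.31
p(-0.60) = -0.97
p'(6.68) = -0.00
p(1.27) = -0.03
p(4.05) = 0.02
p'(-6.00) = -0.04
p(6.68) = 0.02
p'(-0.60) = 2.33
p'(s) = (-6*s - 9)*(s - 2)/(3*s^2 + 9*s + 7)^2 + 1/(3*s^2 + 9*s + 7) = (-3*s^2 + 12*s + 25)/(9*s^4 + 54*s^3 + 123*s^2 + 126*s + 49)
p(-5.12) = -0.18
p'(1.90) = 0.03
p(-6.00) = -0.13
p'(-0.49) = 1.68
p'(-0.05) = 0.57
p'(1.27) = 0.07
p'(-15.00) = 0.00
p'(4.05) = 0.00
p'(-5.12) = -0.07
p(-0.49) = -0.75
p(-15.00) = -0.03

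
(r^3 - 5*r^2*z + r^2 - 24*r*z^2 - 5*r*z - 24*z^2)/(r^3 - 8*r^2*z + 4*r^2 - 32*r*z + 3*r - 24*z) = (r + 3*z)/(r + 3)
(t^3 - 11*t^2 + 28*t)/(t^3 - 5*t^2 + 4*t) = (t - 7)/(t - 1)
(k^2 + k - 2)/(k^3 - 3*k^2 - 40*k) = (-k^2 - k + 2)/(k*(-k^2 + 3*k + 40))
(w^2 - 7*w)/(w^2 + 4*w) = (w - 7)/(w + 4)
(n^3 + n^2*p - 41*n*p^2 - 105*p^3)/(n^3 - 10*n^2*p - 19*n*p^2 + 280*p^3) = (-n - 3*p)/(-n + 8*p)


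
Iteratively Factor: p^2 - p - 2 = (p - 2)*(p + 1)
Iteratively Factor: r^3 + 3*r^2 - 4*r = (r - 1)*(r^2 + 4*r) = r*(r - 1)*(r + 4)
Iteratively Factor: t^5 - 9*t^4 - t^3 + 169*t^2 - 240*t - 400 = (t - 4)*(t^4 - 5*t^3 - 21*t^2 + 85*t + 100) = (t - 4)*(t + 4)*(t^3 - 9*t^2 + 15*t + 25) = (t - 5)*(t - 4)*(t + 4)*(t^2 - 4*t - 5) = (t - 5)^2*(t - 4)*(t + 4)*(t + 1)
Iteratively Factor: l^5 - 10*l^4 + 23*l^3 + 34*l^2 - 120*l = (l - 3)*(l^4 - 7*l^3 + 2*l^2 + 40*l) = l*(l - 3)*(l^3 - 7*l^2 + 2*l + 40) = l*(l - 5)*(l - 3)*(l^2 - 2*l - 8) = l*(l - 5)*(l - 3)*(l + 2)*(l - 4)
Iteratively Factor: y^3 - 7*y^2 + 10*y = (y)*(y^2 - 7*y + 10) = y*(y - 5)*(y - 2)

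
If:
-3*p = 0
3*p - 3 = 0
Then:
No Solution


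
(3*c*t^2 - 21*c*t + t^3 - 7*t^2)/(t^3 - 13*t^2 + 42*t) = (3*c + t)/(t - 6)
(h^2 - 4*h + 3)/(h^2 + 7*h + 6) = (h^2 - 4*h + 3)/(h^2 + 7*h + 6)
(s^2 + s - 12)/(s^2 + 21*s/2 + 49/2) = 2*(s^2 + s - 12)/(2*s^2 + 21*s + 49)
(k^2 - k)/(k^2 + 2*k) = (k - 1)/(k + 2)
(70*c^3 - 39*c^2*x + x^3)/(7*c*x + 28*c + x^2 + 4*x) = (10*c^2 - 7*c*x + x^2)/(x + 4)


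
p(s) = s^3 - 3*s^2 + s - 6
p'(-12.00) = 505.00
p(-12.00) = -2178.00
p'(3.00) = 10.00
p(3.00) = -3.00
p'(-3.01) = 46.24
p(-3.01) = -63.46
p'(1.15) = -1.93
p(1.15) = -7.30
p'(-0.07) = 1.43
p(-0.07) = -6.09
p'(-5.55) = 126.71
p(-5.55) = -274.91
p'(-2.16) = 27.96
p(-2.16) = -32.23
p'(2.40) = 3.88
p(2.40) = -7.06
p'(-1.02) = 10.24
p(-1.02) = -11.20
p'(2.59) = 5.58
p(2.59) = -6.16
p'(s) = 3*s^2 - 6*s + 1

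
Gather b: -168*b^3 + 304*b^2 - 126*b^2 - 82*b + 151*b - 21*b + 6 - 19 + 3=-168*b^3 + 178*b^2 + 48*b - 10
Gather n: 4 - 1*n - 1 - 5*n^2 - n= -5*n^2 - 2*n + 3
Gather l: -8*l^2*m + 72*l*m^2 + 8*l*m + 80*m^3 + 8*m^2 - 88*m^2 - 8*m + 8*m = -8*l^2*m + l*(72*m^2 + 8*m) + 80*m^3 - 80*m^2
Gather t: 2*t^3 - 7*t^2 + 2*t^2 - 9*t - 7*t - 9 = 2*t^3 - 5*t^2 - 16*t - 9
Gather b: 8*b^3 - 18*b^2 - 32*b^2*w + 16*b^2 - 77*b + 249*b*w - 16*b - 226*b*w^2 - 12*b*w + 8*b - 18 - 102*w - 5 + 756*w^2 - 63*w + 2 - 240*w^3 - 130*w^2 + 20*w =8*b^3 + b^2*(-32*w - 2) + b*(-226*w^2 + 237*w - 85) - 240*w^3 + 626*w^2 - 145*w - 21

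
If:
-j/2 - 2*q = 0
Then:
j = -4*q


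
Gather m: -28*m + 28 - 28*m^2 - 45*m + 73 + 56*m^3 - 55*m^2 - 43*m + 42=56*m^3 - 83*m^2 - 116*m + 143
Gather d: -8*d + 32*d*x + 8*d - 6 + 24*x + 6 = 32*d*x + 24*x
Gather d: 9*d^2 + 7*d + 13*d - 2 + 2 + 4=9*d^2 + 20*d + 4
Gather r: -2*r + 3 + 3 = 6 - 2*r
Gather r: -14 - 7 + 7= -14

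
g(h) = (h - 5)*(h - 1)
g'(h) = 2*h - 6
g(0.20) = 3.84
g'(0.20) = -5.60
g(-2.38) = 24.94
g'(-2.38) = -10.76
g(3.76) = -3.42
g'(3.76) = 1.52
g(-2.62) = 27.58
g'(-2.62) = -11.24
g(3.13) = -3.98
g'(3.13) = 0.26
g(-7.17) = 99.43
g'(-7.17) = -20.34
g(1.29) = -1.08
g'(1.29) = -3.42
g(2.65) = -3.88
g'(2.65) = -0.70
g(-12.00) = 221.00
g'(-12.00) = -30.00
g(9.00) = 32.00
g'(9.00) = 12.00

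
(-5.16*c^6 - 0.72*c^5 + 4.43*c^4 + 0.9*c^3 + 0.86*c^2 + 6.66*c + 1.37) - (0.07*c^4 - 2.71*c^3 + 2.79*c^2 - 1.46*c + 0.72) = -5.16*c^6 - 0.72*c^5 + 4.36*c^4 + 3.61*c^3 - 1.93*c^2 + 8.12*c + 0.65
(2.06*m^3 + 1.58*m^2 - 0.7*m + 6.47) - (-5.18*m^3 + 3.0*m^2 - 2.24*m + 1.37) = 7.24*m^3 - 1.42*m^2 + 1.54*m + 5.1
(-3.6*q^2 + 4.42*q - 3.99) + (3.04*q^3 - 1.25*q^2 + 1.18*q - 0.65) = 3.04*q^3 - 4.85*q^2 + 5.6*q - 4.64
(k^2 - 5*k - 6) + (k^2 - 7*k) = 2*k^2 - 12*k - 6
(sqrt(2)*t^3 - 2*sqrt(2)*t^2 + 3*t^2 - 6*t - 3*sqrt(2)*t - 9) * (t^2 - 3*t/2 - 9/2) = sqrt(2)*t^5 - 7*sqrt(2)*t^4/2 + 3*t^4 - 21*t^3/2 - 9*sqrt(2)*t^3/2 - 27*t^2/2 + 27*sqrt(2)*t^2/2 + 27*sqrt(2)*t/2 + 81*t/2 + 81/2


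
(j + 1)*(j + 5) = j^2 + 6*j + 5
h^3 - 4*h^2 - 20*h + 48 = (h - 6)*(h - 2)*(h + 4)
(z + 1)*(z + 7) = z^2 + 8*z + 7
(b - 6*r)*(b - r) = b^2 - 7*b*r + 6*r^2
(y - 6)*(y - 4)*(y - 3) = y^3 - 13*y^2 + 54*y - 72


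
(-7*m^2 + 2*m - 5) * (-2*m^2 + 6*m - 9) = 14*m^4 - 46*m^3 + 85*m^2 - 48*m + 45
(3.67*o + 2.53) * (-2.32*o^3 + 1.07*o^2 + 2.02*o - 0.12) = -8.5144*o^4 - 1.9427*o^3 + 10.1205*o^2 + 4.6702*o - 0.3036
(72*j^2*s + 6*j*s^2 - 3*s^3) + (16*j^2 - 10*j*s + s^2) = 72*j^2*s + 16*j^2 + 6*j*s^2 - 10*j*s - 3*s^3 + s^2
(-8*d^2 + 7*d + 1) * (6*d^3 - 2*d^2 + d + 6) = -48*d^5 + 58*d^4 - 16*d^3 - 43*d^2 + 43*d + 6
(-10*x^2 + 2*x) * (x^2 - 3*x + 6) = -10*x^4 + 32*x^3 - 66*x^2 + 12*x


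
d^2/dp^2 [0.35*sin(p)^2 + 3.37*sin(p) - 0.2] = -3.37*sin(p) + 0.7*cos(2*p)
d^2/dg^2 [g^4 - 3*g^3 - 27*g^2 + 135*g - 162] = 12*g^2 - 18*g - 54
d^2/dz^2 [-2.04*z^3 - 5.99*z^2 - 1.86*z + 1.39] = -12.24*z - 11.98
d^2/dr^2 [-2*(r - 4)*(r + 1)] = -4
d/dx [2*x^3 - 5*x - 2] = 6*x^2 - 5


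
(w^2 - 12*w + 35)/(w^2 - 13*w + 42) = (w - 5)/(w - 6)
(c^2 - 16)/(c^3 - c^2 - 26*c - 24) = (c - 4)/(c^2 - 5*c - 6)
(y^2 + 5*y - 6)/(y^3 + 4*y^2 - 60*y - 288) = (y - 1)/(y^2 - 2*y - 48)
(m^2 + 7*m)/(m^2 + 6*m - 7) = m/(m - 1)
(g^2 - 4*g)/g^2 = (g - 4)/g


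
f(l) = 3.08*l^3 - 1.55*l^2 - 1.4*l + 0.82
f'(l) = 9.24*l^2 - 3.1*l - 1.4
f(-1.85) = -21.40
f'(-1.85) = 35.96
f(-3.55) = -151.54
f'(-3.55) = 126.05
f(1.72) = 9.50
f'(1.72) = 20.60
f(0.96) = 0.77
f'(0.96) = 4.14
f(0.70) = 0.14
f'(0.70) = 0.96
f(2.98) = 64.39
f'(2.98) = 71.42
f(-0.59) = 0.47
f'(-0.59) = 3.65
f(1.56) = 6.56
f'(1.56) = 16.25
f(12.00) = 5083.06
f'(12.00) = 1291.96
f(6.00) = 601.90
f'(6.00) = 312.64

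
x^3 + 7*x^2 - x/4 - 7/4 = (x - 1/2)*(x + 1/2)*(x + 7)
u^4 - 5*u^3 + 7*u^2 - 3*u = u*(u - 3)*(u - 1)^2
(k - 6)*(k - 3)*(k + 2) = k^3 - 7*k^2 + 36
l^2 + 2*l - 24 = (l - 4)*(l + 6)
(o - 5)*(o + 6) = o^2 + o - 30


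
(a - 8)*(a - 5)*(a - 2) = a^3 - 15*a^2 + 66*a - 80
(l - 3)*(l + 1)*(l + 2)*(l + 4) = l^4 + 4*l^3 - 7*l^2 - 34*l - 24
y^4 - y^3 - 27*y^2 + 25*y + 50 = (y - 5)*(y - 2)*(y + 1)*(y + 5)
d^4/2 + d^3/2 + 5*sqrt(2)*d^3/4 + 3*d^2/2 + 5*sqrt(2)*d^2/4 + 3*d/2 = d*(d/2 + 1/2)*(d + sqrt(2))*(d + 3*sqrt(2)/2)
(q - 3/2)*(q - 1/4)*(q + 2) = q^3 + q^2/4 - 25*q/8 + 3/4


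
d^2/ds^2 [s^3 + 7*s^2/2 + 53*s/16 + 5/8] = 6*s + 7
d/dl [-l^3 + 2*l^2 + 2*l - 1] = -3*l^2 + 4*l + 2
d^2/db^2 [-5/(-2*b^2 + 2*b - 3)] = 20*(-2*b^2 + 2*b + 2*(2*b - 1)^2 - 3)/(2*b^2 - 2*b + 3)^3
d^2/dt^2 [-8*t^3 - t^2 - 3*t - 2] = -48*t - 2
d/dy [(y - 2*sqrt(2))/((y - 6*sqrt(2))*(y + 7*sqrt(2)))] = (-y^2 + 4*sqrt(2)*y - 80)/(y^4 + 2*sqrt(2)*y^3 - 166*y^2 - 168*sqrt(2)*y + 7056)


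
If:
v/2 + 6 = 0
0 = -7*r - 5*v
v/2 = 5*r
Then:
No Solution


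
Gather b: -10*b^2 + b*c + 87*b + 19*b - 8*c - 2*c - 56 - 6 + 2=-10*b^2 + b*(c + 106) - 10*c - 60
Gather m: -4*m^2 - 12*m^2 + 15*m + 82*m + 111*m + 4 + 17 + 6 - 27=-16*m^2 + 208*m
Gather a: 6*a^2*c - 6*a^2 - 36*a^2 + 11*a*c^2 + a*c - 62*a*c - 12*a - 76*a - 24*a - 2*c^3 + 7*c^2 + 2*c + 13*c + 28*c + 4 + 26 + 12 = a^2*(6*c - 42) + a*(11*c^2 - 61*c - 112) - 2*c^3 + 7*c^2 + 43*c + 42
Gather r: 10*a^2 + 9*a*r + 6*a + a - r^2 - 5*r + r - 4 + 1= 10*a^2 + 7*a - r^2 + r*(9*a - 4) - 3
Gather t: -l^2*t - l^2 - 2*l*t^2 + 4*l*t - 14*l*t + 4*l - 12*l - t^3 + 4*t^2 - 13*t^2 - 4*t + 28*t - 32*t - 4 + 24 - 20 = -l^2 - 8*l - t^3 + t^2*(-2*l - 9) + t*(-l^2 - 10*l - 8)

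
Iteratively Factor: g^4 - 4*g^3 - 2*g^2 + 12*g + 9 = (g - 3)*(g^3 - g^2 - 5*g - 3) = (g - 3)*(g + 1)*(g^2 - 2*g - 3) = (g - 3)*(g + 1)^2*(g - 3)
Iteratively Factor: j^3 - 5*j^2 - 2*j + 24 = (j + 2)*(j^2 - 7*j + 12) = (j - 4)*(j + 2)*(j - 3)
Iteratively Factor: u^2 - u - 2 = (u + 1)*(u - 2)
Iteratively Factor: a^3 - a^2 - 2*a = (a - 2)*(a^2 + a) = a*(a - 2)*(a + 1)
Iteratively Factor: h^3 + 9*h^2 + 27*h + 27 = (h + 3)*(h^2 + 6*h + 9) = (h + 3)^2*(h + 3)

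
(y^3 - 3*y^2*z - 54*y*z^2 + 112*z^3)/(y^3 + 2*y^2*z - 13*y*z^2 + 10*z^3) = (y^2 - y*z - 56*z^2)/(y^2 + 4*y*z - 5*z^2)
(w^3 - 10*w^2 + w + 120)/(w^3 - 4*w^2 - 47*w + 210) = (w^2 - 5*w - 24)/(w^2 + w - 42)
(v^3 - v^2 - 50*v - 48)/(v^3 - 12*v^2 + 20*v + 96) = (v^2 + 7*v + 6)/(v^2 - 4*v - 12)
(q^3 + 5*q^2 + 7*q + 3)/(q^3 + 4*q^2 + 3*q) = (q + 1)/q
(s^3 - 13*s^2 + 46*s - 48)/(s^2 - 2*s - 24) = (-s^3 + 13*s^2 - 46*s + 48)/(-s^2 + 2*s + 24)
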